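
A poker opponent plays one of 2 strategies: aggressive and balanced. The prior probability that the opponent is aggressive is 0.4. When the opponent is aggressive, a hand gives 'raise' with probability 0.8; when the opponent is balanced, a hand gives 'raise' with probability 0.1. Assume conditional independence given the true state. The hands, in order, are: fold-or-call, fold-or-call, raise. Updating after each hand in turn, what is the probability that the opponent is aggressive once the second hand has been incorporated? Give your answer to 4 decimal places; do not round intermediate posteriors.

After 'fold-or-call': P(aggressive) = 0.2·0.4000 / (0.2·0.4000 + 0.9·0.6000) ≈ 0.1290
After 'fold-or-call': P(aggressive) = 0.2·0.1290 / (0.2·0.1290 + 0.9·0.8710) ≈ 0.0319

0.0319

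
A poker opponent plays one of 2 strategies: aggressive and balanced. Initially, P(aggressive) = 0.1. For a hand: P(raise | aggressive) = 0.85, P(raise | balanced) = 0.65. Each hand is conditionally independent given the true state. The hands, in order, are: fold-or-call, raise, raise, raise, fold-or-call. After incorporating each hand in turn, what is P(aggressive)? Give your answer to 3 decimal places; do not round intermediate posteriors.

Each posterior becomes the prior for the next update.
After 'fold-or-call': P(aggressive) = 0.15·0.1000 / (0.15·0.1000 + 0.35·0.9000) ≈ 0.0455
After 'raise': P(aggressive) = 0.85·0.0455 / (0.85·0.0455 + 0.65·0.9545) ≈ 0.0586
After 'raise': P(aggressive) = 0.85·0.0586 / (0.85·0.0586 + 0.65·0.9414) ≈ 0.0753
After 'raise': P(aggressive) = 0.85·0.0753 / (0.85·0.0753 + 0.65·0.9247) ≈ 0.0962
After 'fold-or-call': P(aggressive) = 0.15·0.0962 / (0.15·0.0962 + 0.35·0.9038) ≈ 0.0436

0.044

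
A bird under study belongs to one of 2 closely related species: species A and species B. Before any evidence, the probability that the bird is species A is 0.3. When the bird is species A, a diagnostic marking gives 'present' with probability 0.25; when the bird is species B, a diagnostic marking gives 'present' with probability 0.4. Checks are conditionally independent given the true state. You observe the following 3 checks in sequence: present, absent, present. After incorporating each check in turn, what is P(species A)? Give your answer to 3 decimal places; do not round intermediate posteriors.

After 'present': P(species A) = 0.25·0.3000 / (0.25·0.3000 + 0.4·0.7000) ≈ 0.2113
After 'absent': P(species A) = 0.75·0.2113 / (0.75·0.2113 + 0.6·0.7887) ≈ 0.2508
After 'present': P(species A) = 0.25·0.2508 / (0.25·0.2508 + 0.4·0.7492) ≈ 0.1731

0.173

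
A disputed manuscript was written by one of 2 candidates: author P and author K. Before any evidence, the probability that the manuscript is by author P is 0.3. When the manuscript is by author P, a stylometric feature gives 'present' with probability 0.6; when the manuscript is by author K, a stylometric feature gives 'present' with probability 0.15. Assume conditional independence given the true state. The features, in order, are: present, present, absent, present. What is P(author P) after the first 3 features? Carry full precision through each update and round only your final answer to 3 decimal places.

After 'present': P(author P) = 0.6·0.3000 / (0.6·0.3000 + 0.15·0.7000) ≈ 0.6316
After 'present': P(author P) = 0.6·0.6316 / (0.6·0.6316 + 0.15·0.3684) ≈ 0.8727
After 'absent': P(author P) = 0.4·0.8727 / (0.4·0.8727 + 0.85·0.1273) ≈ 0.7634

0.763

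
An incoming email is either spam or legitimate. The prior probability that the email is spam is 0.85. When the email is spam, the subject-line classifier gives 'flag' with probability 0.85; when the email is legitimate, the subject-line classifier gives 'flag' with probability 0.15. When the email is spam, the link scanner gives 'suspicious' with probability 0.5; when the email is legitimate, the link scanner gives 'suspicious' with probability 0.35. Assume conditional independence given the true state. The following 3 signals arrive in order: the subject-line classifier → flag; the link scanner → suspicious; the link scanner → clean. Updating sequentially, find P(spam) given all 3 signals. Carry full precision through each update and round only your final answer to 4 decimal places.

0.9724

After the subject-line classifier='flag': P(spam) = 0.85·0.8500 / (0.85·0.8500 + 0.15·0.1500) ≈ 0.9698
After the link scanner='suspicious': P(spam) = 0.5·0.9698 / (0.5·0.9698 + 0.35·0.0302) ≈ 0.9787
After the link scanner='clean': P(spam) = 0.5·0.9787 / (0.5·0.9787 + 0.65·0.0213) ≈ 0.9724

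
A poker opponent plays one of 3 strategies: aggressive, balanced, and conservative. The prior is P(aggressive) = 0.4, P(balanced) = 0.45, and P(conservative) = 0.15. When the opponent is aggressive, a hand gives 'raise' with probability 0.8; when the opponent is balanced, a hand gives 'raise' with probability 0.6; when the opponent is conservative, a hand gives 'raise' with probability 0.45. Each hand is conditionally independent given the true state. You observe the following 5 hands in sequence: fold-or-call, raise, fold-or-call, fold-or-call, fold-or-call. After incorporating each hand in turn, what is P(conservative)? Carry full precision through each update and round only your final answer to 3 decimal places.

0.454

After 'fold-or-call': normaliser = 0.2·0.4000 + 0.4·0.4500 + 0.55·0.1500; P(aggressive) ≈ 0.2336, P(balanced) ≈ 0.5255, P(conservative) ≈ 0.2409
After 'raise': normaliser = 0.8·0.2336 + 0.6·0.5255 + 0.45·0.2409; P(aggressive) ≈ 0.3060, P(balanced) ≈ 0.5164, P(conservative) ≈ 0.1775
After 'fold-or-call': normaliser = 0.2·0.3060 + 0.4·0.5164 + 0.55·0.1775; P(aggressive) ≈ 0.1675, P(balanced) ≈ 0.5653, P(conservative) ≈ 0.2672
After 'fold-or-call': normaliser = 0.2·0.1675 + 0.4·0.5653 + 0.55·0.2672; P(aggressive) ≈ 0.0824, P(balanced) ≈ 0.5562, P(conservative) ≈ 0.3614
After 'fold-or-call': normaliser = 0.2·0.0824 + 0.4·0.5562 + 0.55·0.3614; P(aggressive) ≈ 0.0376, P(balanced) ≈ 0.5082, P(conservative) ≈ 0.4541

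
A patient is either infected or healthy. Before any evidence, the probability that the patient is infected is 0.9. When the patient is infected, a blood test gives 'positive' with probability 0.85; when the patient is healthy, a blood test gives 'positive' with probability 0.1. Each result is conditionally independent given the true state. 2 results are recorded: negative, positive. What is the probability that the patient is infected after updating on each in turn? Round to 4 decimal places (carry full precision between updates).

0.9273

Each posterior becomes the prior for the next update.
After 'negative': P(infected) = 0.15·0.9000 / (0.15·0.9000 + 0.9·0.1000) ≈ 0.6000
After 'positive': P(infected) = 0.85·0.6000 / (0.85·0.6000 + 0.1·0.4000) ≈ 0.9273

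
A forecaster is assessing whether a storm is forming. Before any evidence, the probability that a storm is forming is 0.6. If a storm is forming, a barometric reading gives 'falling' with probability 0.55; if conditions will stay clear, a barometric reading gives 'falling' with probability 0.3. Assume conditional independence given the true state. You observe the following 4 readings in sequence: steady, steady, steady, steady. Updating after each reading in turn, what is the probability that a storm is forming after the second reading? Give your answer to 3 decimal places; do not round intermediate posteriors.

Apply Bayes' rule sequentially, carrying P(storm) forward.
After 'steady': P(storm) = 0.45·0.6000 / (0.45·0.6000 + 0.7·0.4000) ≈ 0.4909
After 'steady': P(storm) = 0.45·0.4909 / (0.45·0.4909 + 0.7·0.5091) ≈ 0.3827

0.383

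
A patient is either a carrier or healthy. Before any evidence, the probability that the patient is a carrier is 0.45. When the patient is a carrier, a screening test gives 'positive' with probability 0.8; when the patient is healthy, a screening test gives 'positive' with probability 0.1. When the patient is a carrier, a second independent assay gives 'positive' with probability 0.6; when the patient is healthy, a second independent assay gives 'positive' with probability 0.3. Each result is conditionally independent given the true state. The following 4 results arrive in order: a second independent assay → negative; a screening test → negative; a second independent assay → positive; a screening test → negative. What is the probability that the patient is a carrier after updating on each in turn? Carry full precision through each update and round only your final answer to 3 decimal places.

Apply Bayes' rule sequentially, carrying P(carrier) forward.
After a second independent assay='negative': P(carrier) = 0.4·0.4500 / (0.4·0.4500 + 0.7·0.5500) ≈ 0.3186
After a screening test='negative': P(carrier) = 0.2·0.3186 / (0.2·0.3186 + 0.9·0.6814) ≈ 0.0941
After a second independent assay='positive': P(carrier) = 0.6·0.0941 / (0.6·0.0941 + 0.3·0.9059) ≈ 0.1720
After a screening test='negative': P(carrier) = 0.2·0.1720 / (0.2·0.1720 + 0.9·0.8280) ≈ 0.0441

0.044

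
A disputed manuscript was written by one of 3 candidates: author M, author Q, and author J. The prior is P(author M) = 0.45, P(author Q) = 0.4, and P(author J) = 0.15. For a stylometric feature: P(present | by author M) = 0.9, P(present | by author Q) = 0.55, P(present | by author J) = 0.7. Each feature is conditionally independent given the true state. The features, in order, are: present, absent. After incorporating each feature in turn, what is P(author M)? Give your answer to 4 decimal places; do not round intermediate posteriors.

0.2368

Each posterior becomes the prior for the next update.
After 'present': normaliser = 0.9·0.4500 + 0.55·0.4000 + 0.7·0.1500; P(author M) ≈ 0.5548, P(author Q) ≈ 0.3014, P(author J) ≈ 0.1438
After 'absent': normaliser = 0.1·0.5548 + 0.45·0.3014 + 0.3·0.1438; P(author M) ≈ 0.2368, P(author Q) ≈ 0.5789, P(author J) ≈ 0.1842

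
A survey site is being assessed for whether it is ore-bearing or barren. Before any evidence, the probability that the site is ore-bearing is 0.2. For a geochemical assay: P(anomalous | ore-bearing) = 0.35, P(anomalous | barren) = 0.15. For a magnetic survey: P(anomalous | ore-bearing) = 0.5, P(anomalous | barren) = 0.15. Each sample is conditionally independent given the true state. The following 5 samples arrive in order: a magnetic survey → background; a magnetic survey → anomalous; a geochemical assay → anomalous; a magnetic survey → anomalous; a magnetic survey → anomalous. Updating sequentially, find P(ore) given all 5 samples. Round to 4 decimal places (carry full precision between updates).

0.9271

After a magnetic survey='background': P(ore) = 0.5·0.2000 / (0.5·0.2000 + 0.85·0.8000) ≈ 0.1282
After a magnetic survey='anomalous': P(ore) = 0.5·0.1282 / (0.5·0.1282 + 0.15·0.8718) ≈ 0.3289
After a geochemical assay='anomalous': P(ore) = 0.35·0.3289 / (0.35·0.3289 + 0.15·0.6711) ≈ 0.5335
After a magnetic survey='anomalous': P(ore) = 0.5·0.5335 / (0.5·0.5335 + 0.15·0.4665) ≈ 0.7922
After a magnetic survey='anomalous': P(ore) = 0.5·0.7922 / (0.5·0.7922 + 0.15·0.2078) ≈ 0.9271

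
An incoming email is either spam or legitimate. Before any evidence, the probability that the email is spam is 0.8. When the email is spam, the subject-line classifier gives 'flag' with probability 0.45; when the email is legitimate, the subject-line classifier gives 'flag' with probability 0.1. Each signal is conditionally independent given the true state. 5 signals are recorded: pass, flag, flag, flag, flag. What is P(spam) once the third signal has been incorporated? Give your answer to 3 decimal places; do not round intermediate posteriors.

0.980

After 'pass': P(spam) = 0.55·0.8000 / (0.55·0.8000 + 0.9·0.2000) ≈ 0.7097
After 'flag': P(spam) = 0.45·0.7097 / (0.45·0.7097 + 0.1·0.2903) ≈ 0.9167
After 'flag': P(spam) = 0.45·0.9167 / (0.45·0.9167 + 0.1·0.0833) ≈ 0.9802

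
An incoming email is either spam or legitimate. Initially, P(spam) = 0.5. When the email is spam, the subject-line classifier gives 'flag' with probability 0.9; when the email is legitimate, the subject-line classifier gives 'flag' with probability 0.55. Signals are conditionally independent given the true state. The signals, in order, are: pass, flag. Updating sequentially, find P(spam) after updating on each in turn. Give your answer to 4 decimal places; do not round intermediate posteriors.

0.2667

After 'pass': P(spam) = 0.1·0.5000 / (0.1·0.5000 + 0.45·0.5000) ≈ 0.1818
After 'flag': P(spam) = 0.9·0.1818 / (0.9·0.1818 + 0.55·0.8182) ≈ 0.2667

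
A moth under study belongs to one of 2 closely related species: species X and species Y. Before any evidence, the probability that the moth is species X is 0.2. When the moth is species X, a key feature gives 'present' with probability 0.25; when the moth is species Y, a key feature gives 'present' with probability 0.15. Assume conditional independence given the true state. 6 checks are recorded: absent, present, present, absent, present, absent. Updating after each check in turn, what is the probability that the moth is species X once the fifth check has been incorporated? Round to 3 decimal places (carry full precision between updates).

After 'absent': P(species X) = 0.75·0.2000 / (0.75·0.2000 + 0.85·0.8000) ≈ 0.1807
After 'present': P(species X) = 0.25·0.1807 / (0.25·0.1807 + 0.15·0.8193) ≈ 0.2688
After 'present': P(species X) = 0.25·0.2688 / (0.25·0.2688 + 0.15·0.7312) ≈ 0.3799
After 'absent': P(species X) = 0.75·0.3799 / (0.75·0.3799 + 0.85·0.6201) ≈ 0.3509
After 'present': P(species X) = 0.25·0.3509 / (0.25·0.3509 + 0.15·0.6491) ≈ 0.4740

0.474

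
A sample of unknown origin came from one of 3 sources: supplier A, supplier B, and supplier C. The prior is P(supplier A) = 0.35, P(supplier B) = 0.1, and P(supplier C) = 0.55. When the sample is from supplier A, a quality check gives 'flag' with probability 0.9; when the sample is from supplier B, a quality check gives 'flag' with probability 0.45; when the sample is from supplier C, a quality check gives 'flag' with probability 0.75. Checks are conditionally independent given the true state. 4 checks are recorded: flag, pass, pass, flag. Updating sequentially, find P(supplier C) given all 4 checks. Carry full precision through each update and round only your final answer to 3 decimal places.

0.683

After 'flag': normaliser = 0.9·0.3500 + 0.45·0.1000 + 0.75·0.5500; P(supplier A) ≈ 0.4078, P(supplier B) ≈ 0.0583, P(supplier C) ≈ 0.5340
After 'pass': normaliser = 0.1·0.4078 + 0.55·0.0583 + 0.25·0.5340; P(supplier A) ≈ 0.1976, P(supplier B) ≈ 0.1553, P(supplier C) ≈ 0.6471
After 'pass': normaliser = 0.1·0.1976 + 0.55·0.1553 + 0.25·0.6471; P(supplier A) ≈ 0.0740, P(supplier B) ≈ 0.3200, P(supplier C) ≈ 0.6060
After 'flag': normaliser = 0.9·0.0740 + 0.45·0.3200 + 0.75·0.6060; P(supplier A) ≈ 0.1002, P(supplier B) ≈ 0.2165, P(supplier C) ≈ 0.6833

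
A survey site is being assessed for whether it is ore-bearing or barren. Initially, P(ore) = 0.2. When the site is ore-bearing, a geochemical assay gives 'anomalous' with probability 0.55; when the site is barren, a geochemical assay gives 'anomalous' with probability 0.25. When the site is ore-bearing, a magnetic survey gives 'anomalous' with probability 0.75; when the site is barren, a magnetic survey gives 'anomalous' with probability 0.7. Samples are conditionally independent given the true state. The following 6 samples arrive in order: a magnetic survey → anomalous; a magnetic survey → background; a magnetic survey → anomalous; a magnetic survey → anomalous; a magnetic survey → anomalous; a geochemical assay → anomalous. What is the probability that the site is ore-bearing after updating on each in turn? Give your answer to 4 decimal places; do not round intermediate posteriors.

0.3766

After a magnetic survey='anomalous': P(ore) = 0.75·0.2000 / (0.75·0.2000 + 0.7·0.8000) ≈ 0.2113
After a magnetic survey='background': P(ore) = 0.25·0.2113 / (0.25·0.2113 + 0.3·0.7887) ≈ 0.1825
After a magnetic survey='anomalous': P(ore) = 0.75·0.1825 / (0.75·0.1825 + 0.7·0.8175) ≈ 0.1930
After a magnetic survey='anomalous': P(ore) = 0.75·0.1930 / (0.75·0.1930 + 0.7·0.8070) ≈ 0.2040
After a magnetic survey='anomalous': P(ore) = 0.75·0.2040 / (0.75·0.2040 + 0.7·0.7960) ≈ 0.2154
After a geochemical assay='anomalous': P(ore) = 0.55·0.2154 / (0.55·0.2154 + 0.25·0.7846) ≈ 0.3766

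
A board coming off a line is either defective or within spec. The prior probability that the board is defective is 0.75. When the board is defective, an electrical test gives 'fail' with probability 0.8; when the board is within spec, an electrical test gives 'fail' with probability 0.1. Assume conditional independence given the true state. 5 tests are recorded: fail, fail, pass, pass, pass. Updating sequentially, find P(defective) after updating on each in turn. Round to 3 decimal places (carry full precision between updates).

Each posterior becomes the prior for the next update.
After 'fail': P(defective) = 0.8·0.7500 / (0.8·0.7500 + 0.1·0.2500) ≈ 0.9600
After 'fail': P(defective) = 0.8·0.9600 / (0.8·0.9600 + 0.1·0.0400) ≈ 0.9948
After 'pass': P(defective) = 0.2·0.9948 / (0.2·0.9948 + 0.9·0.0052) ≈ 0.9771
After 'pass': P(defective) = 0.2·0.9771 / (0.2·0.9771 + 0.9·0.0229) ≈ 0.9046
After 'pass': P(defective) = 0.2·0.9046 / (0.2·0.9046 + 0.9·0.0954) ≈ 0.6781

0.678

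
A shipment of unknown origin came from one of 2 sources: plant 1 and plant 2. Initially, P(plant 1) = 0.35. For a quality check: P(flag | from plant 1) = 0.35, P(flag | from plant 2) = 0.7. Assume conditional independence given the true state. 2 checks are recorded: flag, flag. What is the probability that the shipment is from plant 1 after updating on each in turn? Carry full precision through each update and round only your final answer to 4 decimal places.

Apply Bayes' rule sequentially, carrying P(plant 1) forward.
After 'flag': P(plant 1) = 0.35·0.3500 / (0.35·0.3500 + 0.7·0.6500) ≈ 0.2121
After 'flag': P(plant 1) = 0.35·0.2121 / (0.35·0.2121 + 0.7·0.7879) ≈ 0.1186

0.1186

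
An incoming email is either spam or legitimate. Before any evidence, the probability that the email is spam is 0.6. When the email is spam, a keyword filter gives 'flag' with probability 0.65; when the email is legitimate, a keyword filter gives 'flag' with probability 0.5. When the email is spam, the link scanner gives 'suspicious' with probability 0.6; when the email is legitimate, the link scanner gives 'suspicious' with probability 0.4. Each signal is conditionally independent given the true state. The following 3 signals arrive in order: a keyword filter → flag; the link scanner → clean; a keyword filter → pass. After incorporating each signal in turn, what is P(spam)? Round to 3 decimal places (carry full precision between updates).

Apply Bayes' rule sequentially, carrying P(spam) forward.
After a keyword filter='flag': P(spam) = 0.65·0.6000 / (0.65·0.6000 + 0.5·0.4000) ≈ 0.6610
After the link scanner='clean': P(spam) = 0.4·0.6610 / (0.4·0.6610 + 0.6·0.3390) ≈ 0.5652
After a keyword filter='pass': P(spam) = 0.35·0.5652 / (0.35·0.5652 + 0.5·0.4348) ≈ 0.4764

0.476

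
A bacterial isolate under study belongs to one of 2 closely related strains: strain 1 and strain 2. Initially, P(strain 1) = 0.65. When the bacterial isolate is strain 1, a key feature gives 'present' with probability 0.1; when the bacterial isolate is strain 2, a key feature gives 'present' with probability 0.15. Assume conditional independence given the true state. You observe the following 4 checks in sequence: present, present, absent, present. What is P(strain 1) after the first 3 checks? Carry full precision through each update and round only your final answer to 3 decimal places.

Apply Bayes' rule sequentially, carrying P(strain 1) forward.
After 'present': P(strain 1) = 0.1·0.6500 / (0.1·0.6500 + 0.15·0.3500) ≈ 0.5532
After 'present': P(strain 1) = 0.1·0.5532 / (0.1·0.5532 + 0.15·0.4468) ≈ 0.4522
After 'absent': P(strain 1) = 0.9·0.4522 / (0.9·0.4522 + 0.85·0.5478) ≈ 0.4664

0.466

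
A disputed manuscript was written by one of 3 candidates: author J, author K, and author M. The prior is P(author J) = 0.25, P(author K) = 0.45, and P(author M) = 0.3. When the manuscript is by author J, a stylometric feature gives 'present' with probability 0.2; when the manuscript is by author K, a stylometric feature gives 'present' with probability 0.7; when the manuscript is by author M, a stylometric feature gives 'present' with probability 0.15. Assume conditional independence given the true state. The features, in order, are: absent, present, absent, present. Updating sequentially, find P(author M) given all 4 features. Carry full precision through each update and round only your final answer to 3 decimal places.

0.157

After 'absent': normaliser = 0.8·0.2500 + 0.3·0.4500 + 0.85·0.3000; P(author J) ≈ 0.3390, P(author K) ≈ 0.2288, P(author M) ≈ 0.4322
After 'present': normaliser = 0.2·0.3390 + 0.7·0.2288 + 0.15·0.4322; P(author J) ≈ 0.2315, P(author K) ≈ 0.5470, P(author M) ≈ 0.2214
After 'absent': normaliser = 0.8·0.2315 + 0.3·0.5470 + 0.85·0.2214; P(author J) ≈ 0.3446, P(author K) ≈ 0.3053, P(author M) ≈ 0.3501
After 'present': normaliser = 0.2·0.3446 + 0.7·0.3053 + 0.15·0.3501; P(author J) ≈ 0.2056, P(author K) ≈ 0.6377, P(author M) ≈ 0.1567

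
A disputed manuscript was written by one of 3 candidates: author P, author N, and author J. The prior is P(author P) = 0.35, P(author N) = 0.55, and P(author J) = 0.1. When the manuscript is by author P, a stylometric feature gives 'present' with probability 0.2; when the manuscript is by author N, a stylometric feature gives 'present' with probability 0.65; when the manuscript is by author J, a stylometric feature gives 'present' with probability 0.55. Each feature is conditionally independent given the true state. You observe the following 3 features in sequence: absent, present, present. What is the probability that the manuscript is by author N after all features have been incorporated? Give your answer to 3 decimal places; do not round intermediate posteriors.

0.766

After 'absent': normaliser = 0.8·0.3500 + 0.35·0.5500 + 0.45·0.1000; P(author P) ≈ 0.5411, P(author N) ≈ 0.3720, P(author J) ≈ 0.0870
After 'present': normaliser = 0.2·0.5411 + 0.65·0.3720 + 0.55·0.0870; P(author P) ≈ 0.2720, P(author N) ≈ 0.6078, P(author J) ≈ 0.1202
After 'present': normaliser = 0.2·0.2720 + 0.65·0.6078 + 0.55·0.1202; P(author P) ≈ 0.1055, P(author N) ≈ 0.7662, P(author J) ≈ 0.1282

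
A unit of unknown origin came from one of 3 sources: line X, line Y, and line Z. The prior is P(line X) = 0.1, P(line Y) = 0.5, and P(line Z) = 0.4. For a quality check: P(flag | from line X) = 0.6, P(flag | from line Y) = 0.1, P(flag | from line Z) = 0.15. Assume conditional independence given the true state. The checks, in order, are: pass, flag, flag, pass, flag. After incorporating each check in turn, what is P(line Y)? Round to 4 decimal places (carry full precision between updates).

0.0837

After 'pass': normaliser = 0.4·0.1000 + 0.9·0.5000 + 0.85·0.4000; P(line X) ≈ 0.0482, P(line Y) ≈ 0.5422, P(line Z) ≈ 0.4096
After 'flag': normaliser = 0.6·0.0482 + 0.1·0.5422 + 0.15·0.4096; P(line X) ≈ 0.2000, P(line Y) ≈ 0.3750, P(line Z) ≈ 0.4250
After 'flag': normaliser = 0.6·0.2000 + 0.1·0.3750 + 0.15·0.4250; P(line X) ≈ 0.5424, P(line Y) ≈ 0.1695, P(line Z) ≈ 0.2881
After 'pass': normaliser = 0.4·0.5424 + 0.9·0.1695 + 0.85·0.2881; P(line X) ≈ 0.3531, P(line Y) ≈ 0.2483, P(line Z) ≈ 0.3986
After 'flag': normaliser = 0.6·0.3531 + 0.1·0.2483 + 0.15·0.3986; P(line X) ≈ 0.7146, P(line Y) ≈ 0.0837, P(line Z) ≈ 0.2017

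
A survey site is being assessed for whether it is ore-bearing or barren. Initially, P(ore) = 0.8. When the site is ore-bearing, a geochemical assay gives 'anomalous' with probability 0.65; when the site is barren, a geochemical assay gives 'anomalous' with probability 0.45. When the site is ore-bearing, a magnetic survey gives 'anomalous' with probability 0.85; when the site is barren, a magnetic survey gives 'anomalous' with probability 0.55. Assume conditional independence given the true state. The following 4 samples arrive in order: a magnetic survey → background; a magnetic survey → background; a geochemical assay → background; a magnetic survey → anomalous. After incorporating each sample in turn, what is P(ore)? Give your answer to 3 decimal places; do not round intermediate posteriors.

Apply Bayes' rule sequentially, carrying P(ore) forward.
After a magnetic survey='background': P(ore) = 0.15·0.8000 / (0.15·0.8000 + 0.45·0.2000) ≈ 0.5714
After a magnetic survey='background': P(ore) = 0.15·0.5714 / (0.15·0.5714 + 0.45·0.4286) ≈ 0.3077
After a geochemical assay='background': P(ore) = 0.35·0.3077 / (0.35·0.3077 + 0.55·0.6923) ≈ 0.2205
After a magnetic survey='anomalous': P(ore) = 0.85·0.2205 / (0.85·0.2205 + 0.55·0.7795) ≈ 0.3042

0.304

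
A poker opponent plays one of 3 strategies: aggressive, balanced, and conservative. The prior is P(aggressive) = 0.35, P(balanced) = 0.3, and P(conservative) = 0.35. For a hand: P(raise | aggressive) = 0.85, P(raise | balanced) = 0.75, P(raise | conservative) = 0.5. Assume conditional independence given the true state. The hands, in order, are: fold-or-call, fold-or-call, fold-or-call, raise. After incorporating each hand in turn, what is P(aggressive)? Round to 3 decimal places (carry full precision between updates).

After 'fold-or-call': normaliser = 0.15·0.3500 + 0.25·0.3000 + 0.5·0.3500; P(aggressive) ≈ 0.1736, P(balanced) ≈ 0.2479, P(conservative) ≈ 0.5785
After 'fold-or-call': normaliser = 0.15·0.1736 + 0.25·0.2479 + 0.5·0.5785; P(aggressive) ≈ 0.0690, P(balanced) ≈ 0.1643, P(conservative) ≈ 0.7667
After 'fold-or-call': normaliser = 0.15·0.0690 + 0.25·0.1643 + 0.5·0.7667; P(aggressive) ≈ 0.0238, P(balanced) ≈ 0.0945, P(conservative) ≈ 0.8817
After 'raise': normaliser = 0.85·0.0238 + 0.75·0.0945 + 0.5·0.8817; P(aggressive) ≈ 0.0380, P(balanced) ≈ 0.1332, P(conservative) ≈ 0.8288

0.038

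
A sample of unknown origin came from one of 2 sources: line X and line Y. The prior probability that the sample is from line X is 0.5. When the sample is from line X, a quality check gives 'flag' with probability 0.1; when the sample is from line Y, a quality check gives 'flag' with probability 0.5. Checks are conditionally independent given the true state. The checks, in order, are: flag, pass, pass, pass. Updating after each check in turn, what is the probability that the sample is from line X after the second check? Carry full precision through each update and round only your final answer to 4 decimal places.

After 'flag': P(line X) = 0.1·0.5000 / (0.1·0.5000 + 0.5·0.5000) ≈ 0.1667
After 'pass': P(line X) = 0.9·0.1667 / (0.9·0.1667 + 0.5·0.8333) ≈ 0.2647

0.2647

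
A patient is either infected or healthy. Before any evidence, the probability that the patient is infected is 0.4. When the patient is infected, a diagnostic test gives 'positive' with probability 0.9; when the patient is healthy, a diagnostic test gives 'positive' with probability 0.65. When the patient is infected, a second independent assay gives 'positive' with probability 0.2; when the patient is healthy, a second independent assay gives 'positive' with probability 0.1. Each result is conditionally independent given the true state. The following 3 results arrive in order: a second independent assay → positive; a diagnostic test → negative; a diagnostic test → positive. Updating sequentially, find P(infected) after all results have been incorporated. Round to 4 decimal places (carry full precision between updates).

0.3453

After a second independent assay='positive': P(infected) = 0.2·0.4000 / (0.2·0.4000 + 0.1·0.6000) ≈ 0.5714
After a diagnostic test='negative': P(infected) = 0.1·0.5714 / (0.1·0.5714 + 0.35·0.4286) ≈ 0.2759
After a diagnostic test='positive': P(infected) = 0.9·0.2759 / (0.9·0.2759 + 0.65·0.7241) ≈ 0.3453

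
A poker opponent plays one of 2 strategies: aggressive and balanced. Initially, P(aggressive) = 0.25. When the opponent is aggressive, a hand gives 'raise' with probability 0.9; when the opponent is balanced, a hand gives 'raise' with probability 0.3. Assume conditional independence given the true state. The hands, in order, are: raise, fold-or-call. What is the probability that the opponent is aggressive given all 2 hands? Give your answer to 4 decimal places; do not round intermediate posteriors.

0.1250

After 'raise': P(aggressive) = 0.9·0.2500 / (0.9·0.2500 + 0.3·0.7500) ≈ 0.5000
After 'fold-or-call': P(aggressive) = 0.1·0.5000 / (0.1·0.5000 + 0.7·0.5000) ≈ 0.1250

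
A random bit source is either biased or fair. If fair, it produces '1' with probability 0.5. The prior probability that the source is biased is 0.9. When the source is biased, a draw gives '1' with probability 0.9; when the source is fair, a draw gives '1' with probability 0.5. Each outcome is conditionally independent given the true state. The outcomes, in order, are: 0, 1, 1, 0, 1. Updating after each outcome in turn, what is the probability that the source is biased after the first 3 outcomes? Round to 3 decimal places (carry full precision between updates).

0.854

After '0': P(biased) = 0.1·0.9000 / (0.1·0.9000 + 0.5·0.1000) ≈ 0.6429
After '1': P(biased) = 0.9·0.6429 / (0.9·0.6429 + 0.5·0.3571) ≈ 0.7642
After '1': P(biased) = 0.9·0.7642 / (0.9·0.7642 + 0.5·0.2358) ≈ 0.8536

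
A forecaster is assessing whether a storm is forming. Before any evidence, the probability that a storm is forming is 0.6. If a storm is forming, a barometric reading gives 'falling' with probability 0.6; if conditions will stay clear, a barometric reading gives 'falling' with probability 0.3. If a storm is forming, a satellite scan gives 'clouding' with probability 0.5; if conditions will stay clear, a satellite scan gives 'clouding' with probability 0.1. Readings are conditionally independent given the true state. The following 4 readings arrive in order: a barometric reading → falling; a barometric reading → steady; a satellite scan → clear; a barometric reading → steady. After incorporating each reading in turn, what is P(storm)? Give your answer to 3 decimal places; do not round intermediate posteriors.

0.352

After a barometric reading='falling': P(storm) = 0.6·0.6000 / (0.6·0.6000 + 0.3·0.4000) ≈ 0.7500
After a barometric reading='steady': P(storm) = 0.4·0.7500 / (0.4·0.7500 + 0.7·0.2500) ≈ 0.6316
After a satellite scan='clear': P(storm) = 0.5·0.6316 / (0.5·0.6316 + 0.9·0.3684) ≈ 0.4878
After a barometric reading='steady': P(storm) = 0.4·0.4878 / (0.4·0.4878 + 0.7·0.5122) ≈ 0.3524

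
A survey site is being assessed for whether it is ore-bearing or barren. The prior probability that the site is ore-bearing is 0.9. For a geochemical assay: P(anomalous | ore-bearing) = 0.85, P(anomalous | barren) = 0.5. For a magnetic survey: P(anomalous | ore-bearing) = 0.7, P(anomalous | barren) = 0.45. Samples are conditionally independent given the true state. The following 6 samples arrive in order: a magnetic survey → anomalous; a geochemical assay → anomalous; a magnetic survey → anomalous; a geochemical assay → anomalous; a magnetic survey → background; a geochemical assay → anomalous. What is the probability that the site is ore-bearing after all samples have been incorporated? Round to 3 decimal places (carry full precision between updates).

After a magnetic survey='anomalous': P(ore) = 0.7·0.9000 / (0.7·0.9000 + 0.45·0.1000) ≈ 0.9333
After a geochemical assay='anomalous': P(ore) = 0.85·0.9333 / (0.85·0.9333 + 0.5·0.0667) ≈ 0.9597
After a magnetic survey='anomalous': P(ore) = 0.7·0.9597 / (0.7·0.9597 + 0.45·0.0403) ≈ 0.9737
After a geochemical assay='anomalous': P(ore) = 0.85·0.9737 / (0.85·0.9737 + 0.5·0.0263) ≈ 0.9844
After a magnetic survey='background': P(ore) = 0.3·0.9844 / (0.3·0.9844 + 0.55·0.0156) ≈ 0.9717
After a geochemical assay='anomalous': P(ore) = 0.85·0.9717 / (0.85·0.9717 + 0.5·0.0283) ≈ 0.9832

0.983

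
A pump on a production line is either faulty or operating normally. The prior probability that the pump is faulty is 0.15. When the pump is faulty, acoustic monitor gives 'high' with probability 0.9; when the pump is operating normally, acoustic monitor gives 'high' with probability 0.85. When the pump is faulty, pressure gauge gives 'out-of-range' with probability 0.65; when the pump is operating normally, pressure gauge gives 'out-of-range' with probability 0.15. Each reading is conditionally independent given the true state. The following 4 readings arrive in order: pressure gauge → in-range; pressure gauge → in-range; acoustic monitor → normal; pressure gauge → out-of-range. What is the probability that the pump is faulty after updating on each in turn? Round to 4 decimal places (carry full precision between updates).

0.0796

After pressure gauge='in-range': P(faulty) = 0.35·0.1500 / (0.35·0.1500 + 0.85·0.8500) ≈ 0.0677
After pressure gauge='in-range': P(faulty) = 0.35·0.0677 / (0.35·0.0677 + 0.85·0.9323) ≈ 0.0291
After acoustic monitor='normal': P(faulty) = 0.1·0.0291 / (0.1·0.0291 + 0.15·0.9709) ≈ 0.0196
After pressure gauge='out-of-range': P(faulty) = 0.65·0.0196 / (0.65·0.0196 + 0.15·0.9804) ≈ 0.0796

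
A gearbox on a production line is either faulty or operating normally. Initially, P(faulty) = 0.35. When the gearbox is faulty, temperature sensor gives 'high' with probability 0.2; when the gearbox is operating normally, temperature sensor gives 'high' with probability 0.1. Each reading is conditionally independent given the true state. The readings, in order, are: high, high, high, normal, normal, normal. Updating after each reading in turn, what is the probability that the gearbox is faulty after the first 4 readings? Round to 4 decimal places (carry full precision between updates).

0.7929

After 'high': P(faulty) = 0.2·0.3500 / (0.2·0.3500 + 0.1·0.6500) ≈ 0.5185
After 'high': P(faulty) = 0.2·0.5185 / (0.2·0.5185 + 0.1·0.4815) ≈ 0.6829
After 'high': P(faulty) = 0.2·0.6829 / (0.2·0.6829 + 0.1·0.3171) ≈ 0.8116
After 'normal': P(faulty) = 0.8·0.8116 / (0.8·0.8116 + 0.9·0.1884) ≈ 0.7929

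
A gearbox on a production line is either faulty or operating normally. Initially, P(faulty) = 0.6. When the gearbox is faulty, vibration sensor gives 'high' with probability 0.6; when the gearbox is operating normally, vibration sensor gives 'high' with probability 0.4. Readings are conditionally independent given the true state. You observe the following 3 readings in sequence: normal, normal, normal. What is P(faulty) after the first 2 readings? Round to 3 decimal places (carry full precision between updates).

Apply Bayes' rule sequentially, carrying P(faulty) forward.
After 'normal': P(faulty) = 0.4·0.6000 / (0.4·0.6000 + 0.6·0.4000) ≈ 0.5000
After 'normal': P(faulty) = 0.4·0.5000 / (0.4·0.5000 + 0.6·0.5000) ≈ 0.4000

0.400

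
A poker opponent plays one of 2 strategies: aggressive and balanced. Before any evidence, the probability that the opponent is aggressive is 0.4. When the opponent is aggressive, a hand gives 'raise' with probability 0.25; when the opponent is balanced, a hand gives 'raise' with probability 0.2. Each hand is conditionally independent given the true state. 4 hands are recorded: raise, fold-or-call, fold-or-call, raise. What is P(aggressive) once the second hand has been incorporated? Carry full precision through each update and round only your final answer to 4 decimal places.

0.4386

After 'raise': P(aggressive) = 0.25·0.4000 / (0.25·0.4000 + 0.2·0.6000) ≈ 0.4545
After 'fold-or-call': P(aggressive) = 0.75·0.4545 / (0.75·0.4545 + 0.8·0.5455) ≈ 0.4386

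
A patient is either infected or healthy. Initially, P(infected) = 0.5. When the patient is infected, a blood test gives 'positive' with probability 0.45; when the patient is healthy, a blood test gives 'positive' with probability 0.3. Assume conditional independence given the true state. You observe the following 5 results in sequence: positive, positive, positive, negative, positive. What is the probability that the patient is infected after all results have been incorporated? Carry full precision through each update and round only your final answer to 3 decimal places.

0.799

After 'positive': P(infected) = 0.45·0.5000 / (0.45·0.5000 + 0.3·0.5000) ≈ 0.6000
After 'positive': P(infected) = 0.45·0.6000 / (0.45·0.6000 + 0.3·0.4000) ≈ 0.6923
After 'positive': P(infected) = 0.45·0.6923 / (0.45·0.6923 + 0.3·0.3077) ≈ 0.7714
After 'negative': P(infected) = 0.55·0.7714 / (0.55·0.7714 + 0.7·0.2286) ≈ 0.7262
After 'positive': P(infected) = 0.45·0.7262 / (0.45·0.7262 + 0.3·0.2738) ≈ 0.7991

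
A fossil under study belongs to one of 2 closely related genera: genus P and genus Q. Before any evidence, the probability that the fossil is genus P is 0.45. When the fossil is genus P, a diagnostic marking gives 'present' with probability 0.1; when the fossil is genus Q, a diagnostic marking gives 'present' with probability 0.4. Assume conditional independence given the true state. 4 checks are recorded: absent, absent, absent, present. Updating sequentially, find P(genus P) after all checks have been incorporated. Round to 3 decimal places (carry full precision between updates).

0.408

After 'absent': P(genus P) = 0.9·0.4500 / (0.9·0.4500 + 0.6·0.5500) ≈ 0.5510
After 'absent': P(genus P) = 0.9·0.5510 / (0.9·0.5510 + 0.6·0.4490) ≈ 0.6480
After 'absent': P(genus P) = 0.9·0.6480 / (0.9·0.6480 + 0.6·0.3520) ≈ 0.7341
After 'present': P(genus P) = 0.1·0.7341 / (0.1·0.7341 + 0.4·0.2659) ≈ 0.4084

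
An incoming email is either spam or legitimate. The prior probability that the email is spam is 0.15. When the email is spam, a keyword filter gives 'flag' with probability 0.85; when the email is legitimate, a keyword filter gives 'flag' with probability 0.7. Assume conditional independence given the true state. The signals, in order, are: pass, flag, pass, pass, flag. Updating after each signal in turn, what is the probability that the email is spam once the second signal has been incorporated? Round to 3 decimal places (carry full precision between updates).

0.097

Apply Bayes' rule sequentially, carrying P(spam) forward.
After 'pass': P(spam) = 0.15·0.1500 / (0.15·0.1500 + 0.3·0.8500) ≈ 0.0811
After 'flag': P(spam) = 0.85·0.0811 / (0.85·0.0811 + 0.7·0.9189) ≈ 0.0968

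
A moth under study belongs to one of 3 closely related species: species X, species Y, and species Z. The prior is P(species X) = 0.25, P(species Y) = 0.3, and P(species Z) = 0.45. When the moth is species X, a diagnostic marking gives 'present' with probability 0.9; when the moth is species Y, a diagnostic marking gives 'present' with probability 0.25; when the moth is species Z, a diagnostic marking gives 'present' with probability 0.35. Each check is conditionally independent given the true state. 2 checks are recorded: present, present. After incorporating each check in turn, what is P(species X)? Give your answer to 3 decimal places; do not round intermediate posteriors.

0.733

After 'present': normaliser = 0.9·0.2500 + 0.25·0.3000 + 0.35·0.4500; P(species X) ≈ 0.4918, P(species Y) ≈ 0.1639, P(species Z) ≈ 0.3443
After 'present': normaliser = 0.9·0.4918 + 0.25·0.1639 + 0.35·0.3443; P(species X) ≈ 0.7327, P(species Y) ≈ 0.0678, P(species Z) ≈ 0.1995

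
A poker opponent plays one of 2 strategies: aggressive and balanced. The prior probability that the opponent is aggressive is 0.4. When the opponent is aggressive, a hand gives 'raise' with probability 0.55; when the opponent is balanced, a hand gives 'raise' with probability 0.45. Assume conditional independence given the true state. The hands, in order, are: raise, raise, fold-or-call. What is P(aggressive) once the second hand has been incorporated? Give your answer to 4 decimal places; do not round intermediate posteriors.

After 'raise': P(aggressive) = 0.55·0.4000 / (0.55·0.4000 + 0.45·0.6000) ≈ 0.4490
After 'raise': P(aggressive) = 0.55·0.4490 / (0.55·0.4490 + 0.45·0.5510) ≈ 0.4990

0.4990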